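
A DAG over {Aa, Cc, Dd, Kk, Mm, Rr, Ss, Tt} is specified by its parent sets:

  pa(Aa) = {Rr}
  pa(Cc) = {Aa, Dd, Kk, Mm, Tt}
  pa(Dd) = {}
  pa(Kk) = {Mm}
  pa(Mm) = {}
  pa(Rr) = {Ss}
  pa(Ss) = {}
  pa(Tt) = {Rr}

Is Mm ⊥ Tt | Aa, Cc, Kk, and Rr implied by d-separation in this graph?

No

We examine all 4 paths between Mm and Tt:
  1. Mm → Cc ← Aa ← Rr → Tt — Cc:collider[open]; Aa:chain[blocks]; Rr:fork[blocks] ⇒ blocked
  2. Mm → Cc ← Tt — Cc:collider[open] ⇒ active
  3. Mm → Kk → Cc ← Aa ← Rr → Tt — Kk:chain[blocks]; Cc:collider[open]; Aa:chain[blocks]; Rr:fork[blocks] ⇒ blocked
  4. Mm → Kk → Cc ← Tt — Kk:chain[blocks]; Cc:collider[open] ⇒ blocked
At least one path is unblocked, so d-separation fails.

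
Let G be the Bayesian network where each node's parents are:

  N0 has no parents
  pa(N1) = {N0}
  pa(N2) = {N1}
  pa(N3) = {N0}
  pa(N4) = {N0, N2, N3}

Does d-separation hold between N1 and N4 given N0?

No

Enumerating the 3 paths from N1 to N4 and testing each for blocking by {N0}:
Path 1: N1 ← N0 → N3 → N4
  N0 is a fork here and N0 is conditioned on, so the path is blocked at N0.
Path 2: N1 ← N0 → N4
  N0 is a fork here and N0 is conditioned on, so the path is blocked at N0.
Path 3: N1 → N2 → N4
  N2 is a chain and N2 is not conditioned on — no node blocks this path, so it is active.
Since the path N1 → N2 → N4 is active, N1 and N4 are not d-separated given {N0}.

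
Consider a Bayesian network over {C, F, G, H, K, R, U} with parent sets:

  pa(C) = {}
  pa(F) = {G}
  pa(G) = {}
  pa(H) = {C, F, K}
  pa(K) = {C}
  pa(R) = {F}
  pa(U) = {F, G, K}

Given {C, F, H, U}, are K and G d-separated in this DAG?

Enumerating the 6 paths from K to G and testing each for blocking by {C, F, H, U}:
  1. K → H ← F → U ← G — H:collider[open]; F:fork[blocks]; U:collider[open] ⇒ blocked
  2. K → H ← F ← G — H:collider[open]; F:chain[blocks] ⇒ blocked
  3. K → U ← F ← G — U:collider[open]; F:chain[blocks] ⇒ blocked
  4. K → U ← G — U:collider[open] ⇒ active
  5. K ← C → H ← F → U ← G — C:fork[blocks]; H:collider[open]; F:fork[blocks]; U:collider[open] ⇒ blocked
  6. K ← C → H ← F ← G — C:fork[blocks]; H:collider[open]; F:chain[blocks] ⇒ blocked
Since the path K → U ← G is active, K and G are not d-separated given {C, F, H, U}.

No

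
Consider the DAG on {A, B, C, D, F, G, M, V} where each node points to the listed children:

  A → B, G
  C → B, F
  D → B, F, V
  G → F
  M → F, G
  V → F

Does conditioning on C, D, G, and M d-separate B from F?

There are 5 undirected paths between B and F; checking each against the conditioning set {C, D, G, M}:
Path 1: B ← C → F
  C is a fork here and C is conditioned on, so the path is blocked at C.
Path 2: B ← A → G → F
  G is a chain here and G is conditioned on, so the path is blocked at G.
Path 3: B ← A → G ← M → F
  M is a fork here and M is conditioned on, so the path is blocked at M.
Path 4: B ← D → F
  D is a fork here and D is conditioned on, so the path is blocked at D.
Path 5: B ← D → V → F
  D is a fork here and D is conditioned on, so the path is blocked at D.
All paths are blocked; B ⊥ F | {C, D, G, M} holds.

Yes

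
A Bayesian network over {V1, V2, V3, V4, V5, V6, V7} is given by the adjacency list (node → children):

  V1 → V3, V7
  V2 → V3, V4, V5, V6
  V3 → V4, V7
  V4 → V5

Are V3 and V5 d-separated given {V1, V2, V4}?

Yes — V3 and V5 are d-separated given {V1, V2, V4}.

We examine all 4 paths between V3 and V5:
  1. V3 ← V2 → V5 — V2:fork[blocks] ⇒ blocked
  2. V3 ← V2 → V4 → V5 — V2:fork[blocks]; V4:chain[blocks] ⇒ blocked
  3. V3 → V4 → V5 — V4:chain[blocks] ⇒ blocked
  4. V3 → V4 ← V2 → V5 — V4:collider[open]; V2:fork[blocks] ⇒ blocked
Every path is blocked, so V3 and V5 are d-separated given {V1, V2, V4}.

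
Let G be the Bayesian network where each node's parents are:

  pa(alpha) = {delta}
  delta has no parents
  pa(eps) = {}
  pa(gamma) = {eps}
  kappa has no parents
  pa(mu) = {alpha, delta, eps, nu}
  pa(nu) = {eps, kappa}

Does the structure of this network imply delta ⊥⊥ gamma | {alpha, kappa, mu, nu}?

No

There are 4 undirected paths between delta and gamma; checking each against the conditioning set {alpha, kappa, mu, nu}:
Path 1: delta → alpha → mu ← eps → gamma
  alpha is a chain here and alpha is conditioned on, so the path is blocked at alpha.
Path 2: delta → alpha → mu ← nu ← eps → gamma
  alpha is a chain here and alpha is conditioned on, so the path is blocked at alpha.
Path 3: delta → mu ← eps → gamma
  mu is a collider and mu is conditioned on, which opens it; eps is a fork and eps is not conditioned on — no node blocks this path, so it is active.
Path 4: delta → mu ← nu ← eps → gamma
  nu is a chain here and nu is conditioned on, so the path is blocked at nu.
At least one path is unblocked, so d-separation fails.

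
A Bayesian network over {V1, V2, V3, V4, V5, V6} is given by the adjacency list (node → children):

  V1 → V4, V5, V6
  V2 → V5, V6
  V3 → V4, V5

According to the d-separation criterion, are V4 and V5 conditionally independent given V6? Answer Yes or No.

No — V4 and V5 are not d-separated given {V6}.

There are 3 undirected paths between V4 and V5; checking each against the conditioning set {V6}:
  1. V4 ← V3 → V5 — V3:fork[open] ⇒ active
  2. V4 ← V1 → V6 ← V2 → V5 — V1:fork[open]; V6:collider[open]; V2:fork[open] ⇒ active
  3. V4 ← V1 → V5 — V1:fork[open] ⇒ active
At least one path is unblocked, so d-separation fails.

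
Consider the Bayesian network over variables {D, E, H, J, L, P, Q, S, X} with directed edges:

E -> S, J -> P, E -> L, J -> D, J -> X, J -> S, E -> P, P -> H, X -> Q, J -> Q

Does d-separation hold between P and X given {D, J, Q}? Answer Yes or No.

Yes

We examine all 4 paths between P and X:
Path 1: P ← J → Q ← X
  J is a fork here and J is conditioned on, so the path is blocked at J.
Path 2: P ← J → X
  J is a fork here and J is conditioned on, so the path is blocked at J.
Path 3: P ← E → S ← J → Q ← X
  S is a collider here and neither S nor any of its descendants is conditioned on, so the collider stays closed — the path is blocked at S.
Path 4: P ← E → S ← J → X
  S is a collider here and neither S nor any of its descendants is conditioned on, so the collider stays closed — the path is blocked at S.
All paths are blocked; P ⊥ X | {D, J, Q} holds.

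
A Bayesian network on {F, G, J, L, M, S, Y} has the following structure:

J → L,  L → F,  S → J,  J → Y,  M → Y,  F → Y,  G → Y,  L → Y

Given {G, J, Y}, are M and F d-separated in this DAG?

No

We examine all 3 paths between M and F:
  1. M → Y ← F — Y:collider[open] ⇒ active
  2. M → Y ← J → L → F — Y:collider[open]; J:fork[blocks]; L:chain[open] ⇒ blocked
  3. M → Y ← L → F — Y:collider[open]; L:fork[open] ⇒ active
Because an active path exists, M and F are not d-separated.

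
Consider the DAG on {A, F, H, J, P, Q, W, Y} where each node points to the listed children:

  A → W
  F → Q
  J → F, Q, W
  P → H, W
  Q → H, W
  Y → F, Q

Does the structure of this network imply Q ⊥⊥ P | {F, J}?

Yes

5 paths connect Q and P; each must be blocked for d-separation to hold:
Path 1: Q → W ← P
  W is a collider here and neither W nor any of its descendants is conditioned on, so the collider stays closed — the path is blocked at W.
Path 2: Q ← J → W ← P
  J is a fork here and J is conditioned on, so the path is blocked at J.
Path 3: Q ← F ← J → W ← P
  F is a chain here and F is conditioned on, so the path is blocked at F.
Path 4: Q → H ← P
  H is a collider here and neither H nor any of its descendants is conditioned on, so the collider stays closed — the path is blocked at H.
Path 5: Q ← Y → F ← J → W ← P
  J is a fork here and J is conditioned on, so the path is blocked at J.
Every path is blocked, so Q and P are d-separated given {F, J}.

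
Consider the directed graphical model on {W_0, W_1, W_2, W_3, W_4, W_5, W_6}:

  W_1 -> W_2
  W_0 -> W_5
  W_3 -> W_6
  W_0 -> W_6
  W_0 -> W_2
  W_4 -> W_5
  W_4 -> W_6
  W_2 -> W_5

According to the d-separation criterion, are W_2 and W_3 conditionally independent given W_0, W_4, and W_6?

Enumerating the 4 paths from W_2 to W_3 and testing each for blocking by {W_0, W_4, W_6}:
Path 1: W_2 → W_5 ← W_4 → W_6 ← W_3
  W_5 is a collider here and neither W_5 nor any of its descendants is conditioned on, so the collider stays closed — the path is blocked at W_5.
Path 2: W_2 → W_5 ← W_0 → W_6 ← W_3
  W_5 is a collider here and neither W_5 nor any of its descendants is conditioned on, so the collider stays closed — the path is blocked at W_5.
Path 3: W_2 ← W_0 → W_5 ← W_4 → W_6 ← W_3
  W_0 is a fork here and W_0 is conditioned on, so the path is blocked at W_0.
Path 4: W_2 ← W_0 → W_6 ← W_3
  W_0 is a fork here and W_0 is conditioned on, so the path is blocked at W_0.
Since every path is blocked, d-separation holds.

Yes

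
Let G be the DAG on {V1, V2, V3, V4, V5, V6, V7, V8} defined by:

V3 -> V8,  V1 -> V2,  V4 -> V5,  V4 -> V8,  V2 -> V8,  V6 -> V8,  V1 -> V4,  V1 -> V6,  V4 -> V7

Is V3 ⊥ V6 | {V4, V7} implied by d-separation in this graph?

We examine all 3 paths between V3 and V6:
Path 1: V3 → V8 ← V2 ← V1 → V6
  V8 is a collider here and neither V8 nor any of its descendants is conditioned on, so the collider stays closed — the path is blocked at V8.
Path 2: V3 → V8 ← V6
  V8 is a collider here and neither V8 nor any of its descendants is conditioned on, so the collider stays closed — the path is blocked at V8.
Path 3: V3 → V8 ← V4 ← V1 → V6
  V8 is a collider here and neither V8 nor any of its descendants is conditioned on, so the collider stays closed — the path is blocked at V8.
All paths are blocked; V3 ⊥ V6 | {V4, V7} holds.

Yes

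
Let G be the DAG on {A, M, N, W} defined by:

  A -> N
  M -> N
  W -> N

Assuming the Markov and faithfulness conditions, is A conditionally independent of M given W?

The only undirected path from A to M is:
Path 1: A → N ← M
  N is a collider here and neither N nor any of its descendants is conditioned on, so the collider stays closed — the path is blocked at N.
Every path is blocked, so A and M are d-separated given {W}.

Yes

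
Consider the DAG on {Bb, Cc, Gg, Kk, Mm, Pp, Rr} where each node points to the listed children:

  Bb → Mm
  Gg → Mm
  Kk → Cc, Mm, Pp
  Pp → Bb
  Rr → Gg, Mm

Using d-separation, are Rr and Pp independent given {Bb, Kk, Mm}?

Yes — Rr and Pp are d-separated given {Bb, Kk, Mm}.

There are 4 undirected paths between Rr and Pp; checking each against the conditioning set {Bb, Kk, Mm}:
  1. Rr → Mm ← Kk → Pp — Mm:collider[open]; Kk:fork[blocks] ⇒ blocked
  2. Rr → Mm ← Bb ← Pp — Mm:collider[open]; Bb:chain[blocks] ⇒ blocked
  3. Rr → Gg → Mm ← Kk → Pp — Gg:chain[open]; Mm:collider[open]; Kk:fork[blocks] ⇒ blocked
  4. Rr → Gg → Mm ← Bb ← Pp — Gg:chain[open]; Mm:collider[open]; Bb:chain[blocks] ⇒ blocked
Since every path is blocked, d-separation holds.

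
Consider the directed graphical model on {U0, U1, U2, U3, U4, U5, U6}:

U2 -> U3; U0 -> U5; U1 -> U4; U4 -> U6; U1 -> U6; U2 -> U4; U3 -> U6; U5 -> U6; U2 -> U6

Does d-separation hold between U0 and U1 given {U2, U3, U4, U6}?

No — U0 and U1 are not d-separated given {U2, U3, U4, U6}.

There are 4 undirected paths between U0 and U1; checking each against the conditioning set {U2, U3, U4, U6}:
  1. U0 → U5 → U6 ← U1 — U5:chain[open]; U6:collider[open] ⇒ active
  2. U0 → U5 → U6 ← U3 ← U2 → U4 ← U1 — U5:chain[open]; U6:collider[open]; U3:chain[blocks]; U2:fork[blocks]; U4:collider[open] ⇒ blocked
  3. U0 → U5 → U6 ← U2 → U4 ← U1 — U5:chain[open]; U6:collider[open]; U2:fork[blocks]; U4:collider[open] ⇒ blocked
  4. U0 → U5 → U6 ← U4 ← U1 — U5:chain[open]; U6:collider[open]; U4:chain[blocks] ⇒ blocked
At least one path is unblocked, so d-separation fails.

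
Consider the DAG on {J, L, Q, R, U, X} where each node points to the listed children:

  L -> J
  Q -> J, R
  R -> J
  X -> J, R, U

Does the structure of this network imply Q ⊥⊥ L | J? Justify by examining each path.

No

Enumerating the 3 paths from Q to L and testing each for blocking by {J}:
Path 1: Q → R ← X → J ← L
  R is a collider and its descendant J is conditioned on, which opens it; X is a fork and X is not conditioned on; J is a collider and J is conditioned on, which opens it — no node blocks this path, so it is active.
Path 2: Q → R → J ← L
  R is a chain and R is not conditioned on; J is a collider and J is conditioned on, which opens it — no node blocks this path, so it is active.
Path 3: Q → J ← L
  J is a collider and J is conditioned on, which opens it — no node blocks this path, so it is active.
Since the path Q → R ← X → J ← L is active, Q and L are not d-separated given {J}.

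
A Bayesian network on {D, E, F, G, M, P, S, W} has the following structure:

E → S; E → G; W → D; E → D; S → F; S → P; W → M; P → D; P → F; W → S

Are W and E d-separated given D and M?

No

We examine all 6 paths between W and E:
Path 1: W → S → P → D ← E
  S is a chain and S is not conditioned on; P is a chain and P is not conditioned on; D is a collider and D is conditioned on, which opens it — no node blocks this path, so it is active.
Path 2: W → S → F ← P → D ← E
  F is a collider here and neither F nor any of its descendants is conditioned on, so the collider stays closed — the path is blocked at F.
Path 3: W → S ← E
  S is a collider and its descendant D is conditioned on, which opens it — no node blocks this path, so it is active.
Path 4: W → D ← P ← S ← E
  D is a collider and D is conditioned on, which opens it; P is a chain and P is not conditioned on; S is a chain and S is not conditioned on — no node blocks this path, so it is active.
Path 5: W → D ← P → F ← S ← E
  F is a collider here and neither F nor any of its descendants is conditioned on, so the collider stays closed — the path is blocked at F.
Path 6: W → D ← E
  D is a collider and D is conditioned on, which opens it — no node blocks this path, so it is active.
Since the path W → S → P → D ← E is active, W and E are not d-separated given {D, M}.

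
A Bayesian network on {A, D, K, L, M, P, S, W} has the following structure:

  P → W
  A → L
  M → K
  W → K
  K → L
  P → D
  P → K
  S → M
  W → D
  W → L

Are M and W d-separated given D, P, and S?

There are 4 undirected paths between M and W; checking each against the conditioning set {D, P, S}:
Path 1: M → K ← P → W
  K is a collider here and neither K nor any of its descendants is conditioned on, so the collider stays closed — the path is blocked at K.
Path 2: M → K ← P → D ← W
  K is a collider here and neither K nor any of its descendants is conditioned on, so the collider stays closed — the path is blocked at K.
Path 3: M → K ← W
  K is a collider here and neither K nor any of its descendants is conditioned on, so the collider stays closed — the path is blocked at K.
Path 4: M → K → L ← W
  L is a collider here and neither L nor any of its descendants is conditioned on, so the collider stays closed — the path is blocked at L.
Every path is blocked, so M and W are d-separated given {D, P, S}.

Yes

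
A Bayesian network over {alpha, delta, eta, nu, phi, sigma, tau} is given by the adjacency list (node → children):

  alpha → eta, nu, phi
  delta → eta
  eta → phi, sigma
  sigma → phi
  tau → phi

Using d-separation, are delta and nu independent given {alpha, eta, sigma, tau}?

There are 3 undirected paths between delta and nu; checking each against the conditioning set {alpha, eta, sigma, tau}:
Path 1: delta → eta ← alpha → nu
  alpha is a fork here and alpha is conditioned on, so the path is blocked at alpha.
Path 2: delta → eta → phi ← alpha → nu
  eta is a chain here and eta is conditioned on, so the path is blocked at eta.
Path 3: delta → eta → sigma → phi ← alpha → nu
  eta is a chain here and eta is conditioned on, so the path is blocked at eta.
Since every path is blocked, d-separation holds.

Yes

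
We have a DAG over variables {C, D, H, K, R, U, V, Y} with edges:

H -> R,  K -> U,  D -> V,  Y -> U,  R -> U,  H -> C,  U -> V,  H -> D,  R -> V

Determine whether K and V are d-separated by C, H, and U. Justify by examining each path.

There are 3 undirected paths between K and V; checking each against the conditioning set {C, H, U}:
  1. K → U ← R ← H → D → V — U:collider[open]; R:chain[open]; H:fork[blocks]; D:chain[open] ⇒ blocked
  2. K → U ← R → V — U:collider[open]; R:fork[open] ⇒ active
  3. K → U → V — U:chain[blocks] ⇒ blocked
Since the path K → U ← R → V is active, K and V are not d-separated given {C, H, U}.

No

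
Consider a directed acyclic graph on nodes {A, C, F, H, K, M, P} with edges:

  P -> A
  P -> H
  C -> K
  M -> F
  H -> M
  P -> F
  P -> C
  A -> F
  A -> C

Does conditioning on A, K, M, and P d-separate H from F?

We examine all 4 paths between H and F:
Path 1: H → M → F
  M is a chain here and M is conditioned on, so the path is blocked at M.
Path 2: H ← P → F
  P is a fork here and P is conditioned on, so the path is blocked at P.
Path 3: H ← P → A → F
  P is a fork here and P is conditioned on, so the path is blocked at P.
Path 4: H ← P → C ← A → F
  P is a fork here and P is conditioned on, so the path is blocked at P.
Since every path is blocked, d-separation holds.

Yes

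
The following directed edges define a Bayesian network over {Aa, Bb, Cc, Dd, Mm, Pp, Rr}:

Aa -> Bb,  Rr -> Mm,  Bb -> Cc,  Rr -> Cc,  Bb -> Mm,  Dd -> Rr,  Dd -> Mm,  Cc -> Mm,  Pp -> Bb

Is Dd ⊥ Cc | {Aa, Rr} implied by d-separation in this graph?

Yes — Dd and Cc are d-separated given {Aa, Rr}.

Enumerating the 6 paths from Dd to Cc and testing each for blocking by {Aa, Rr}:
Path 1: Dd → Rr → Cc
  Rr is a chain here and Rr is conditioned on, so the path is blocked at Rr.
Path 2: Dd → Rr → Mm ← Cc
  Rr is a chain here and Rr is conditioned on, so the path is blocked at Rr.
Path 3: Dd → Rr → Mm ← Bb → Cc
  Rr is a chain here and Rr is conditioned on, so the path is blocked at Rr.
Path 4: Dd → Mm ← Rr → Cc
  Mm is a collider here and neither Mm nor any of its descendants is conditioned on, so the collider stays closed — the path is blocked at Mm.
Path 5: Dd → Mm ← Cc
  Mm is a collider here and neither Mm nor any of its descendants is conditioned on, so the collider stays closed — the path is blocked at Mm.
Path 6: Dd → Mm ← Bb → Cc
  Mm is a collider here and neither Mm nor any of its descendants is conditioned on, so the collider stays closed — the path is blocked at Mm.
All paths are blocked; Dd ⊥ Cc | {Aa, Rr} holds.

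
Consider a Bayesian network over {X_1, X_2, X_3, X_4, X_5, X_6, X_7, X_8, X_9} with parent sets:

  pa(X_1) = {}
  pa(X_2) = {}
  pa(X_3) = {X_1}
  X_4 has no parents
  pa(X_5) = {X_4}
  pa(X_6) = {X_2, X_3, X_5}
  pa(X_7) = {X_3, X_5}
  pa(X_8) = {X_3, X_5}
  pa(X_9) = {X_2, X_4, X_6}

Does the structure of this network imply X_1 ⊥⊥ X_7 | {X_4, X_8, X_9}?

We examine all 5 paths between X_1 and X_7:
Path 1: X_1 → X_3 → X_6 → X_9 ← X_4 → X_5 → X_7
  X_4 is a fork here and X_4 is conditioned on, so the path is blocked at X_4.
Path 2: X_1 → X_3 → X_6 ← X_2 → X_9 ← X_4 → X_5 → X_7
  X_4 is a fork here and X_4 is conditioned on, so the path is blocked at X_4.
Path 3: X_1 → X_3 → X_6 ← X_5 → X_7
  X_3 is a chain and X_3 is not conditioned on; X_6 is a collider and its descendant X_9 is conditioned on, which opens it; X_5 is a fork and X_5 is not conditioned on — no node blocks this path, so it is active.
Path 4: X_1 → X_3 → X_8 ← X_5 → X_7
  X_3 is a chain and X_3 is not conditioned on; X_8 is a collider and X_8 is conditioned on, which opens it; X_5 is a fork and X_5 is not conditioned on — no node blocks this path, so it is active.
Path 5: X_1 → X_3 → X_7
  X_3 is a chain and X_3 is not conditioned on — no node blocks this path, so it is active.
Because an active path exists, X_1 and X_7 are not d-separated.

No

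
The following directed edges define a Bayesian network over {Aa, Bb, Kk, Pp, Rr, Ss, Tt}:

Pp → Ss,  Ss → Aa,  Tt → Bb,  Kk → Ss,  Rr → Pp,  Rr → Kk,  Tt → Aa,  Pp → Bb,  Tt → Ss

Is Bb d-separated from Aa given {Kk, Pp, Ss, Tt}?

Yes

Enumerating the 6 paths from Bb to Aa and testing each for blocking by {Kk, Pp, Ss, Tt}:
Path 1: Bb ← Pp → Ss → Aa
  Pp is a fork here and Pp is conditioned on, so the path is blocked at Pp.
Path 2: Bb ← Pp → Ss ← Tt → Aa
  Pp is a fork here and Pp is conditioned on, so the path is blocked at Pp.
Path 3: Bb ← Pp ← Rr → Kk → Ss → Aa
  Pp is a chain here and Pp is conditioned on, so the path is blocked at Pp.
Path 4: Bb ← Pp ← Rr → Kk → Ss ← Tt → Aa
  Pp is a chain here and Pp is conditioned on, so the path is blocked at Pp.
Path 5: Bb ← Tt → Aa
  Tt is a fork here and Tt is conditioned on, so the path is blocked at Tt.
Path 6: Bb ← Tt → Ss → Aa
  Tt is a fork here and Tt is conditioned on, so the path is blocked at Tt.
Every path is blocked, so Bb and Aa are d-separated given {Kk, Pp, Ss, Tt}.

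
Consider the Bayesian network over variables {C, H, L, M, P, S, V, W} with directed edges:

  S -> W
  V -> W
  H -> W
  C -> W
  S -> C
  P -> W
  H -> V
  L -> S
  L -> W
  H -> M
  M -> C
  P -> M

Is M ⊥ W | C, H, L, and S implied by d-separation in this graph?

There are 6 undirected paths between M and W; checking each against the conditioning set {C, H, L, S}:
Path 1: M ← H → V → W
  H is a fork here and H is conditioned on, so the path is blocked at H.
Path 2: M ← H → W
  H is a fork here and H is conditioned on, so the path is blocked at H.
Path 3: M ← P → W
  P is a fork and P is not conditioned on — no node blocks this path, so it is active.
Path 4: M → C → W
  C is a chain here and C is conditioned on, so the path is blocked at C.
Path 5: M → C ← S ← L → W
  S is a chain here and S is conditioned on, so the path is blocked at S.
Path 6: M → C ← S → W
  S is a fork here and S is conditioned on, so the path is blocked at S.
Because an active path exists, M and W are not d-separated.

No — M and W are not d-separated given {C, H, L, S}.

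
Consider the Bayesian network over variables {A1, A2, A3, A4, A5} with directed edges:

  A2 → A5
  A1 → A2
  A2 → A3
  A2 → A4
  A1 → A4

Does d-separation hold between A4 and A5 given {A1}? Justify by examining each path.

No

There are 2 undirected paths between A4 and A5; checking each against the conditioning set {A1}:
  1. A4 ← A1 → A2 → A5 — A1:fork[blocks]; A2:chain[open] ⇒ blocked
  2. A4 ← A2 → A5 — A2:fork[open] ⇒ active
Because an active path exists, A4 and A5 are not d-separated.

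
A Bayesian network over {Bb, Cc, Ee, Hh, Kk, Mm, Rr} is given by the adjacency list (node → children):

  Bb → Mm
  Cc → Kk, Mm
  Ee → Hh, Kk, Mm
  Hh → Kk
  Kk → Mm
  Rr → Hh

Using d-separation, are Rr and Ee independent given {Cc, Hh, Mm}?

No

Enumerating the 4 paths from Rr to Ee and testing each for blocking by {Cc, Hh, Mm}:
  1. Rr → Hh ← Ee — Hh:collider[open] ⇒ active
  2. Rr → Hh → Kk → Mm ← Ee — Hh:chain[blocks]; Kk:chain[open]; Mm:collider[open] ⇒ blocked
  3. Rr → Hh → Kk ← Ee — Hh:chain[blocks]; Kk:collider[open] ⇒ blocked
  4. Rr → Hh → Kk ← Cc → Mm ← Ee — Hh:chain[blocks]; Kk:collider[open]; Cc:fork[blocks]; Mm:collider[open] ⇒ blocked
At least one path is unblocked, so d-separation fails.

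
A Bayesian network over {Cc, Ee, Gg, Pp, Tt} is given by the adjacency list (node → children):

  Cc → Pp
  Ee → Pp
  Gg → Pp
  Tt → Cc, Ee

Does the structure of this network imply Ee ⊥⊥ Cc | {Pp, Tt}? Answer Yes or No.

There are 2 undirected paths between Ee and Cc; checking each against the conditioning set {Pp, Tt}:
Path 1: Ee ← Tt → Cc
  Tt is a fork here and Tt is conditioned on, so the path is blocked at Tt.
Path 2: Ee → Pp ← Cc
  Pp is a collider and Pp is conditioned on, which opens it — no node blocks this path, so it is active.
Since the path Ee → Pp ← Cc is active, Ee and Cc are not d-separated given {Pp, Tt}.

No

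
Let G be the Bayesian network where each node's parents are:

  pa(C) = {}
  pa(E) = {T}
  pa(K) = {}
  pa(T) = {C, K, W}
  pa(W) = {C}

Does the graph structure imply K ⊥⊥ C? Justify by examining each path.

Yes — K and C are d-separated given ∅.

Enumerating the 2 paths from K to C and testing each for blocking by ∅:
Path 1: K → T ← W ← C
  T is a collider here and neither T nor any of its descendants is conditioned on, so the collider stays closed — the path is blocked at T.
Path 2: K → T ← C
  T is a collider here and neither T nor any of its descendants is conditioned on, so the collider stays closed — the path is blocked at T.
All paths are blocked; K ⊥ C | ∅ holds.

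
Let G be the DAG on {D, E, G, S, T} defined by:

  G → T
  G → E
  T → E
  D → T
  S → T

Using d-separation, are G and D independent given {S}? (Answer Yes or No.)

There are 2 undirected paths between G and D; checking each against the conditioning set {S}:
  1. G → E ← T ← D — E:collider[blocks]; T:chain[open] ⇒ blocked
  2. G → T ← D — T:collider[blocks] ⇒ blocked
Every path is blocked, so G and D are d-separated given {S}.

Yes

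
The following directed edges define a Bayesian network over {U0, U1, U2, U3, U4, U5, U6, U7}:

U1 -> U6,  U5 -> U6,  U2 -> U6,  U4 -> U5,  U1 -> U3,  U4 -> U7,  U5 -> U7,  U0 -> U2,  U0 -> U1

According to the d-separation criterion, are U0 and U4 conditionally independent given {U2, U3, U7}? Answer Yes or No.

Yes — U0 and U4 are d-separated given {U2, U3, U7}.

Enumerating the 4 paths from U0 to U4 and testing each for blocking by {U2, U3, U7}:
Path 1: U0 → U1 → U6 ← U5 ← U4
  U6 is a collider here and neither U6 nor any of its descendants is conditioned on, so the collider stays closed — the path is blocked at U6.
Path 2: U0 → U1 → U6 ← U5 → U7 ← U4
  U6 is a collider here and neither U6 nor any of its descendants is conditioned on, so the collider stays closed — the path is blocked at U6.
Path 3: U0 → U2 → U6 ← U5 ← U4
  U2 is a chain here and U2 is conditioned on, so the path is blocked at U2.
Path 4: U0 → U2 → U6 ← U5 → U7 ← U4
  U2 is a chain here and U2 is conditioned on, so the path is blocked at U2.
Every path is blocked, so U0 and U4 are d-separated given {U2, U3, U7}.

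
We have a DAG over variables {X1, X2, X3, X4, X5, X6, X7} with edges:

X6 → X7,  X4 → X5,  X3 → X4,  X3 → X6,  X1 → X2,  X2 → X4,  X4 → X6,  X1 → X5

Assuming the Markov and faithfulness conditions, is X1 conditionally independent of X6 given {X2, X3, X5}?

Enumerating the 4 paths from X1 to X6 and testing each for blocking by {X2, X3, X5}:
Path 1: X1 → X5 ← X4 → X6
  X5 is a collider and X5 is conditioned on, which opens it; X4 is a fork and X4 is not conditioned on — no node blocks this path, so it is active.
Path 2: X1 → X5 ← X4 ← X3 → X6
  X3 is a fork here and X3 is conditioned on, so the path is blocked at X3.
Path 3: X1 → X2 → X4 → X6
  X2 is a chain here and X2 is conditioned on, so the path is blocked at X2.
Path 4: X1 → X2 → X4 ← X3 → X6
  X2 is a chain here and X2 is conditioned on, so the path is blocked at X2.
Because an active path exists, X1 and X6 are not d-separated.

No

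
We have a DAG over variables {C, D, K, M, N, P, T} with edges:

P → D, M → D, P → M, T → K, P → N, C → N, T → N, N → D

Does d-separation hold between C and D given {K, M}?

No — C and D are not d-separated given {K, M}.

There are 3 undirected paths between C and D; checking each against the conditioning set {K, M}:
  1. C → N → D — N:chain[open] ⇒ active
  2. C → N ← P → D — N:collider[blocks]; P:fork[open] ⇒ blocked
  3. C → N ← P → M → D — N:collider[blocks]; P:fork[open]; M:chain[blocks] ⇒ blocked
At least one path is unblocked, so d-separation fails.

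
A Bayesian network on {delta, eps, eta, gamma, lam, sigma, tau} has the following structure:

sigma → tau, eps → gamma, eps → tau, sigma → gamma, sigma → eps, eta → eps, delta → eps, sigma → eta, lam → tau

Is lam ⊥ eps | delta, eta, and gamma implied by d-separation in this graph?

We examine all 4 paths between lam and eps:
Path 1: lam → tau ← eps
  tau is a collider here and neither tau nor any of its descendants is conditioned on, so the collider stays closed — the path is blocked at tau.
Path 2: lam → tau ← sigma → eta → eps
  tau is a collider here and neither tau nor any of its descendants is conditioned on, so the collider stays closed — the path is blocked at tau.
Path 3: lam → tau ← sigma → eps
  tau is a collider here and neither tau nor any of its descendants is conditioned on, so the collider stays closed — the path is blocked at tau.
Path 4: lam → tau ← sigma → gamma ← eps
  tau is a collider here and neither tau nor any of its descendants is conditioned on, so the collider stays closed — the path is blocked at tau.
Every path is blocked, so lam and eps are d-separated given {delta, eta, gamma}.

Yes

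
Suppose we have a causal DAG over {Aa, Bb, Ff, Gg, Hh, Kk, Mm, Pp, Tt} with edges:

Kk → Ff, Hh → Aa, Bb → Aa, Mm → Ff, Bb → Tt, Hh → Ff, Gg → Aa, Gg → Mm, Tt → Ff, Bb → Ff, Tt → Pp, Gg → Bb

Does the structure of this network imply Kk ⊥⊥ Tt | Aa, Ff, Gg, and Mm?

No

6 paths connect Kk and Tt; each must be blocked for d-separation to hold:
  1. Kk → Ff ← Mm ← Gg → Aa ← Bb → Tt — Ff:collider[open]; Mm:chain[blocks]; Gg:fork[blocks]; Aa:collider[open]; Bb:fork[open] ⇒ blocked
  2. Kk → Ff ← Mm ← Gg → Bb → Tt — Ff:collider[open]; Mm:chain[blocks]; Gg:fork[blocks]; Bb:chain[open] ⇒ blocked
  3. Kk → Ff ← Hh → Aa ← Gg → Bb → Tt — Ff:collider[open]; Hh:fork[open]; Aa:collider[open]; Gg:fork[blocks]; Bb:chain[open] ⇒ blocked
  4. Kk → Ff ← Hh → Aa ← Bb → Tt — Ff:collider[open]; Hh:fork[open]; Aa:collider[open]; Bb:fork[open] ⇒ active
  5. Kk → Ff ← Bb → Tt — Ff:collider[open]; Bb:fork[open] ⇒ active
  6. Kk → Ff ← Tt — Ff:collider[open] ⇒ active
Because an active path exists, Kk and Tt are not d-separated.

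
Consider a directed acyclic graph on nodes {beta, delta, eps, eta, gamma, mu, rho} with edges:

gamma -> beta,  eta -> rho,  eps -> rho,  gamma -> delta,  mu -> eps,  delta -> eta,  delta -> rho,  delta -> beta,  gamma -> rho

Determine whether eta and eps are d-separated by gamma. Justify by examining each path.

Yes

Enumerating the 4 paths from eta to eps and testing each for blocking by {gamma}:
Path 1: eta → rho ← eps
  rho is a collider here and neither rho nor any of its descendants is conditioned on, so the collider stays closed — the path is blocked at rho.
Path 2: eta ← delta → beta ← gamma → rho ← eps
  beta is a collider here and neither beta nor any of its descendants is conditioned on, so the collider stays closed — the path is blocked at beta.
Path 3: eta ← delta ← gamma → rho ← eps
  gamma is a fork here and gamma is conditioned on, so the path is blocked at gamma.
Path 4: eta ← delta → rho ← eps
  rho is a collider here and neither rho nor any of its descendants is conditioned on, so the collider stays closed — the path is blocked at rho.
All paths are blocked; eta ⊥ eps | {gamma} holds.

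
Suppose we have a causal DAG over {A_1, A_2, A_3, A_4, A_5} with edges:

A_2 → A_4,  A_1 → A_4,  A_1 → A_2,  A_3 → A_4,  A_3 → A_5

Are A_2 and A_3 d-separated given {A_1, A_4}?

No

Enumerating the 2 paths from A_2 to A_3 and testing each for blocking by {A_1, A_4}:
Path 1: A_2 → A_4 ← A_3
  A_4 is a collider and A_4 is conditioned on, which opens it — no node blocks this path, so it is active.
Path 2: A_2 ← A_1 → A_4 ← A_3
  A_1 is a fork here and A_1 is conditioned on, so the path is blocked at A_1.
Because an active path exists, A_2 and A_3 are not d-separated.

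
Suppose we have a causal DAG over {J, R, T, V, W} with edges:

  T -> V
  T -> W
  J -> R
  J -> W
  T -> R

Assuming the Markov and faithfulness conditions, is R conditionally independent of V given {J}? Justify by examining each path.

There are 2 undirected paths between R and V; checking each against the conditioning set {J}:
  1. R ← T → V — T:fork[open] ⇒ active
  2. R ← J → W ← T → V — J:fork[blocks]; W:collider[blocks]; T:fork[open] ⇒ blocked
Since the path R ← T → V is active, R and V are not d-separated given {J}.

No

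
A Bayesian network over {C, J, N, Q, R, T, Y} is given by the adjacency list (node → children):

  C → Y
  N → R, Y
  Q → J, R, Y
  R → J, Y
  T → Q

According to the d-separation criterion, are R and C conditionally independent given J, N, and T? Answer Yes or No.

Enumerating the 4 paths from R to C and testing each for blocking by {J, N, T}:
Path 1: R ← N → Y ← C
  N is a fork here and N is conditioned on, so the path is blocked at N.
Path 2: R ← Q → Y ← C
  Y is a collider here and neither Y nor any of its descendants is conditioned on, so the collider stays closed — the path is blocked at Y.
Path 3: R → J ← Q → Y ← C
  Y is a collider here and neither Y nor any of its descendants is conditioned on, so the collider stays closed — the path is blocked at Y.
Path 4: R → Y ← C
  Y is a collider here and neither Y nor any of its descendants is conditioned on, so the collider stays closed — the path is blocked at Y.
All paths are blocked; R ⊥ C | {J, N, T} holds.

Yes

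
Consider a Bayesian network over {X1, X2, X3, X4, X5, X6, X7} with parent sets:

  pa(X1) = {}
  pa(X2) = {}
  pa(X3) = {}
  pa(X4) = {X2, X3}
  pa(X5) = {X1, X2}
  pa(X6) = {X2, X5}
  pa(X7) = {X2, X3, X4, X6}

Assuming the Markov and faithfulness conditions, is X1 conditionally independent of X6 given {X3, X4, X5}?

No

We examine all 5 paths between X1 and X6:
Path 1: X1 → X5 → X6
  X5 is a chain here and X5 is conditioned on, so the path is blocked at X5.
Path 2: X1 → X5 ← X2 → X7 ← X6
  X7 is a collider here and neither X7 nor any of its descendants is conditioned on, so the collider stays closed — the path is blocked at X7.
Path 3: X1 → X5 ← X2 → X4 → X7 ← X6
  X4 is a chain here and X4 is conditioned on, so the path is blocked at X4.
Path 4: X1 → X5 ← X2 → X4 ← X3 → X7 ← X6
  X3 is a fork here and X3 is conditioned on, so the path is blocked at X3.
Path 5: X1 → X5 ← X2 → X6
  X5 is a collider and X5 is conditioned on, which opens it; X2 is a fork and X2 is not conditioned on — no node blocks this path, so it is active.
Because an active path exists, X1 and X6 are not d-separated.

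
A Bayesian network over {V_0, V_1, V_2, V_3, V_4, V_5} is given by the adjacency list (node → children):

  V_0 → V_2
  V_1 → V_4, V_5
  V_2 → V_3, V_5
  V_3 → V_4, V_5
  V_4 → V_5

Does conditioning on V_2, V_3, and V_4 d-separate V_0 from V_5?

There are 4 undirected paths between V_0 and V_5; checking each against the conditioning set {V_2, V_3, V_4}:
Path 1: V_0 → V_2 → V_3 → V_5
  V_2 is a chain here and V_2 is conditioned on, so the path is blocked at V_2.
Path 2: V_0 → V_2 → V_3 → V_4 → V_5
  V_2 is a chain here and V_2 is conditioned on, so the path is blocked at V_2.
Path 3: V_0 → V_2 → V_3 → V_4 ← V_1 → V_5
  V_2 is a chain here and V_2 is conditioned on, so the path is blocked at V_2.
Path 4: V_0 → V_2 → V_5
  V_2 is a chain here and V_2 is conditioned on, so the path is blocked at V_2.
Every path is blocked, so V_0 and V_5 are d-separated given {V_2, V_3, V_4}.

Yes — V_0 and V_5 are d-separated given {V_2, V_3, V_4}.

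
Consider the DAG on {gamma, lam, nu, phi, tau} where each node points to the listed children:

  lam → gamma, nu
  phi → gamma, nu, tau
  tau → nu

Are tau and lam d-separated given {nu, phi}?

There are 4 undirected paths between tau and lam; checking each against the conditioning set {nu, phi}:
Path 1: tau ← phi → gamma ← lam
  phi is a fork here and phi is conditioned on, so the path is blocked at phi.
Path 2: tau ← phi → nu ← lam
  phi is a fork here and phi is conditioned on, so the path is blocked at phi.
Path 3: tau → nu ← phi → gamma ← lam
  phi is a fork here and phi is conditioned on, so the path is blocked at phi.
Path 4: tau → nu ← lam
  nu is a collider and nu is conditioned on, which opens it — no node blocks this path, so it is active.
Because an active path exists, tau and lam are not d-separated.

No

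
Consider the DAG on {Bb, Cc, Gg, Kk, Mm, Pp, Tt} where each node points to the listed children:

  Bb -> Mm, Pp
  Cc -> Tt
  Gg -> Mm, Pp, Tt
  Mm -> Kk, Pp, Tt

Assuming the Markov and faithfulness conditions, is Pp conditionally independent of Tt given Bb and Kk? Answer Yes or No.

No

6 paths connect Pp and Tt; each must be blocked for d-separation to hold:
Path 1: Pp ← Mm → Tt
  Mm is a fork and Mm is not conditioned on — no node blocks this path, so it is active.
Path 2: Pp ← Mm ← Gg → Tt
  Mm is a chain and Mm is not conditioned on; Gg is a fork and Gg is not conditioned on — no node blocks this path, so it is active.
Path 3: Pp ← Gg → Mm → Tt
  Gg is a fork and Gg is not conditioned on; Mm is a chain and Mm is not conditioned on — no node blocks this path, so it is active.
Path 4: Pp ← Gg → Tt
  Gg is a fork and Gg is not conditioned on — no node blocks this path, so it is active.
Path 5: Pp ← Bb → Mm → Tt
  Bb is a fork here and Bb is conditioned on, so the path is blocked at Bb.
Path 6: Pp ← Bb → Mm ← Gg → Tt
  Bb is a fork here and Bb is conditioned on, so the path is blocked at Bb.
Because an active path exists, Pp and Tt are not d-separated.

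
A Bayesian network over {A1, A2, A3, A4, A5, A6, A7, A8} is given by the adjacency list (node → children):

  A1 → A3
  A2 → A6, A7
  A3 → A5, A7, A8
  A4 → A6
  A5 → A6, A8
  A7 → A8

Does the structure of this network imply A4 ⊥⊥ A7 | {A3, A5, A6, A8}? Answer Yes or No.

There are 5 undirected paths between A4 and A7; checking each against the conditioning set {A3, A5, A6, A8}:
Path 1: A4 → A6 ← A5 → A8 ← A3 → A7
  A5 is a fork here and A5 is conditioned on, so the path is blocked at A5.
Path 2: A4 → A6 ← A5 → A8 ← A7
  A5 is a fork here and A5 is conditioned on, so the path is blocked at A5.
Path 3: A4 → A6 ← A5 ← A3 → A8 ← A7
  A5 is a chain here and A5 is conditioned on, so the path is blocked at A5.
Path 4: A4 → A6 ← A5 ← A3 → A7
  A5 is a chain here and A5 is conditioned on, so the path is blocked at A5.
Path 5: A4 → A6 ← A2 → A7
  A6 is a collider and A6 is conditioned on, which opens it; A2 is a fork and A2 is not conditioned on — no node blocks this path, so it is active.
Since the path A4 → A6 ← A2 → A7 is active, A4 and A7 are not d-separated given {A3, A5, A6, A8}.

No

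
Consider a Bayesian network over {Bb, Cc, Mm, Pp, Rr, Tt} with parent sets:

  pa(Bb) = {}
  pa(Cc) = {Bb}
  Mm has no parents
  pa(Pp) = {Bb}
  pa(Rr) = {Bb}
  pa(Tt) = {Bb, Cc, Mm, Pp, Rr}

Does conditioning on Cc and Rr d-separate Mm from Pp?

Yes — Mm and Pp are d-separated given {Cc, Rr}.

4 paths connect Mm and Pp; each must be blocked for d-separation to hold:
  1. Mm → Tt ← Cc ← Bb → Pp — Tt:collider[blocks]; Cc:chain[blocks]; Bb:fork[open] ⇒ blocked
  2. Mm → Tt ← Pp — Tt:collider[blocks] ⇒ blocked
  3. Mm → Tt ← Rr ← Bb → Pp — Tt:collider[blocks]; Rr:chain[blocks]; Bb:fork[open] ⇒ blocked
  4. Mm → Tt ← Bb → Pp — Tt:collider[blocks]; Bb:fork[open] ⇒ blocked
All paths are blocked; Mm ⊥ Pp | {Cc, Rr} holds.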